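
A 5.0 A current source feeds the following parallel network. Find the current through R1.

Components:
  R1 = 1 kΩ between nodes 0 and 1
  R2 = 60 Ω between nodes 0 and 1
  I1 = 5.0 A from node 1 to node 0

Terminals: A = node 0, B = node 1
All resistors sit directly between nodes 0 and 1, so they are in parallel and share one voltage V; the full source current 5 A splits among them.
1/R_par = 1/1000 + 1/60 = 0.01767 S  =>  R_par = 56.6 Ω
V = I × R_par = 5 × 56.6 = 283 V
I_R1 = V/R1 = 283/1000 = 0.283 A

Final answer: 0.283 A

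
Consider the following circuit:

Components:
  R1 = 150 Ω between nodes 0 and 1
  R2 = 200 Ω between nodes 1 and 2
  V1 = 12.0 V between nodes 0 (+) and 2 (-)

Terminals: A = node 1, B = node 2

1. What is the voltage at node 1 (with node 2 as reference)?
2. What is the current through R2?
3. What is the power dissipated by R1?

Nodal analysis, taking node 2 as the 0 V reference.
Source V1 fixes V_0 = 12 V.
KCL at each unknown node (sum of currents leaving = 0; resistances in Ω):
  Node 1: (V_1 - 12)/150 + (V_1 - 0)/200 = 0
Collecting terms: 0.01167 × V_1 = 0.08  =>  V_1 = 6.857 V
Part 1:
  Read off the nodal solution: V_1 = 6.857 V
Part 2:
  I_R2 = (V_1 - V_2)/R2 = (6.857 - 0)/200 = 0.03429 A
  Magnitude: I_R2 = 0.03429 A
Part 3:
  I_R1 = (V_0 - V_1)/R1 = (12 - 6.857)/150 = 0.03429 A
  P_R1 = I_R1² × R1 = (0.03429)² × 150 = 0.1763 W

Final answers:
1. V_1 = 6.857 V
2. I_R2 = 0.03429 A
3. P_R1 = 0.1763 W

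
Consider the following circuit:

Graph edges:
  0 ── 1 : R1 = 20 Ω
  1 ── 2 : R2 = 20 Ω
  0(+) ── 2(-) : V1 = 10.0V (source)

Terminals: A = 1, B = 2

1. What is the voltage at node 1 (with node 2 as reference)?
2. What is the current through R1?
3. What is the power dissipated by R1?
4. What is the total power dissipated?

Nodal analysis, taking node 2 as the 0 V reference.
Source V1 fixes V_0 = 10 V.
KCL at each unknown node (sum of currents leaving = 0; resistances in Ω):
  Node 1: (V_1 - 10)/20 + (V_1 - 0)/20 = 0
Collecting terms: 0.1 × V_1 = 0.5  =>  V_1 = 5 V
Part 1:
  Read off the nodal solution: V_1 = 5 V
Part 2:
  I_R1 = (V_0 - V_1)/R1 = (10 - 5)/20 = 0.25 A
  Magnitude: I_R1 = 0.25 A
Part 3:
  I_R1 = (V_0 - V_1)/R1 = (10 - 5)/20 = 0.25 A
  P_R1 = I_R1² × R1 = (0.25)² × 20 = 1.25 W
Part 4:
  Power in each resistor, P = (ΔV)²/R:
    P_R1 = (10 - 5)²/20 = 1.25 W
    P_R2 = (5 - 0)²/20 = 1.25 W
  P_total = P_R1 + P_R2 = 2.5 W

Final answers:
1. V_1 = 5 V
2. I_R1 = 0.25 A
3. P_R1 = 1.25 W
4. P_total = 2.5 W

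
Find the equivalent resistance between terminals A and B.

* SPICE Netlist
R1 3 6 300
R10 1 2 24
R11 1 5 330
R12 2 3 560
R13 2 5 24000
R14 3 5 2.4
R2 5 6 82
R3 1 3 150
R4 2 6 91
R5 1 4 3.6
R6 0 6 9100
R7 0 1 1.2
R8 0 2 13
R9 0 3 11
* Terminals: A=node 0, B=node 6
The network is not a plain series/parallel combination. Inject a 1 A test current into terminal A (node 0) and return it from terminal B (node 6); then R_eq = V_A / (1 A).
Nodal analysis, taking node 6 as the 0 V reference.
Current source I_test pushes 1 A into node 0 and draws it out of node 6.
KCL at each unknown node (sum of currents leaving = 0; resistances in Ω):
  Node 0: (V_0 - 0)/9100 + (V_0 - V_1)/1.2 + (V_0 - V_2)/13 + (V_0 - V_3)/11 - 1 = 0
  Node 1: (V_1 - V_0)/1.2 + (V_1 - V_3)/150 + (V_1 - V_4)/3.6 + (V_1 - V_2)/24 + (V_1 - V_5)/330 = 0
  Node 2: (V_2 - V_0)/13 + (V_2 - V_1)/24 + (V_2 - 0)/91 + (V_2 - V_3)/560 + (V_2 - V_5)/24000 = 0
  Node 3: (V_3 - V_0)/11 + (V_3 - V_1)/150 + (V_3 - V_2)/560 + (V_3 - 0)/300 + (V_3 - V_5)/2.4 = 0
  Node 4: (V_4 - V_1)/3.6 = 0
  Node 5: (V_5 - V_1)/330 + (V_5 - V_2)/24000 + (V_5 - V_3)/2.4 + (V_5 - 0)/82 = 0
Collecting terms (coefficients in siemens):
  1.001·V_0 - 0.8333·V_1 - 0.07692·V_2 - 0.09091·V_3 = 1
  1.162·V_1 - 0.8333·V_0 - 0.04167·V_2 - 0.006667·V_3 - 0.2778·V_4 - 0.00303·V_5 = 0
  0.1314·V_2 - 0.07692·V_0 - 0.04167·V_1 - 0.001786·V_3 - 0.00004167·V_5 = 0
  0.5194·V_3 - 0.09091·V_0 - 0.006667·V_1 - 0.001786·V_2 - 0.4167·V_5 = 0
  0.2778·V_4 - 0.2778·V_1 = 0
  0.4319·V_5 - 0.00303·V_1 - 0.00004167·V_2 - 0.4167·V_3 = 0
Solving these 6 simultaneous equations (Gaussian elimination) gives:
  V_0 = 42.82 V, V_1 = 42.58 V, V_2 = 39.08 V, V_3 = 37.23 V
  V_4 = 42.58 V, V_5 = 36.22 V
R_eq = V_0 / 1 A = 42.82 Ω

Final answer: 42.82 Ω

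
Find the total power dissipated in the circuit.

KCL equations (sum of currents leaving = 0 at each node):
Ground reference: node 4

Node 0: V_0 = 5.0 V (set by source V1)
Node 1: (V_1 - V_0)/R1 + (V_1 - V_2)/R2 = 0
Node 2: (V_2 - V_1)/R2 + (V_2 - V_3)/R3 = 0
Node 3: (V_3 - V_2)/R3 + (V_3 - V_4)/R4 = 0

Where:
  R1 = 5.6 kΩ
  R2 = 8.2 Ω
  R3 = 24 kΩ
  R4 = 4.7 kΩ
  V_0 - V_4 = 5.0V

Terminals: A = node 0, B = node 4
Nodal analysis, taking node 4 as the 0 V reference.
Source V1 fixes V_0 = 5 V.
KCL at each unknown node (sum of currents leaving = 0; resistances in Ω):
  Node 1: (V_1 - 5)/5600 + (V_1 - V_2)/8.2 = 0
  Node 2: (V_2 - V_1)/8.2 + (V_2 - V_3)/24000 = 0
  Node 3: (V_3 - V_2)/24000 + (V_3 - 0)/4700 = 0
Collecting terms (coefficients in siemens):
  0.1221·V_1 - 0.122·V_2 = 0.0008929
  0.122·V_2 - 0.122·V_1 - 0.00004167·V_3 = 0
  0.0002544·V_3 - 0.00004167·V_2 = 0
Solving these 3 simultaneous equations (Gaussian elimination) gives:
  V_1 = 4.184 V, V_2 = 4.183 V, V_3 = 0.685 V
Power in each resistor, P = (ΔV)²/R:
  P_R1 = (5 - 4.184)²/5600 = 0.0001189 W
  P_R2 = (4.184 - 4.183)²/8.2 = 0.0000001742 W
  P_R3 = (4.183 - 0.685)²/24000 = 0.0005097 W
  P_R4 = (0.685 - 0)²/4700 = 0.00009983 W
P_total = P_R1 + P_R2 + P_R3 + P_R4 = 0.0007287 W

Final answer: 0.0007287 W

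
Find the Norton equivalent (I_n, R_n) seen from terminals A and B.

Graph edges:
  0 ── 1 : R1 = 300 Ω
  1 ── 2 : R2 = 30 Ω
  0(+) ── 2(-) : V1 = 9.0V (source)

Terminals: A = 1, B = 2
Find the Thévenin equivalent first; then I_n = V_th/R_th and R_n = R_th.
Step 1 — V_th is the open-circuit voltage V_A - V_B (nothing connected across the terminals).
Nodal analysis, taking node 2 as the 0 V reference.
Source V1 fixes V_0 = 9 V.
KCL at each unknown node (sum of currents leaving = 0; resistances in Ω):
  Node 1: (V_1 - 9)/300 + (V_1 - 0)/30 = 0
Collecting terms: 0.03667 × V_1 = 0.03  =>  V_1 = 0.8182 V
V_th = V_1 - V_2 = 0.8182 - 0 = 0.8182 V
Step 2 — R_th: zero the source — replace V1 by a short circuit (node 2 merges into node 0) — and find the resistance seen between A (node 1) and B (node 0).
Reduce the network between node 1 (A) and node 0 (B) by series/parallel combination:
  Rp1 = R1 ‖ R2 (parallel, both between nodes 0 and 1) = 1/(1/300 + 1/30) = 27.27 Ω
R_th = 27.27 Ω
I_n = V_th/R_th = 0.8182/27.27 = 0.03 A, and R_n = R_th = 27.27 Ω

Final answer: I_n = 0.03 A, R_n = 27.27 Ω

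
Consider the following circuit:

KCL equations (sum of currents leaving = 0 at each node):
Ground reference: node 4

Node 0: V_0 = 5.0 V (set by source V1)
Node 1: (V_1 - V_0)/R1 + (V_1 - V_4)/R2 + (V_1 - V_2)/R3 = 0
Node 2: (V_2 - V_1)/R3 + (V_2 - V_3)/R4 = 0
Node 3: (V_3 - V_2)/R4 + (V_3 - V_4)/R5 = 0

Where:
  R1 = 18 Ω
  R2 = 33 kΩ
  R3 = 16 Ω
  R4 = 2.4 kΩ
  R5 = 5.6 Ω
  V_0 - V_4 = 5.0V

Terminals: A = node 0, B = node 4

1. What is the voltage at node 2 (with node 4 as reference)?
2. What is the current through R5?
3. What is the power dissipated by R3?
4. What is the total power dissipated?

Nodal analysis, taking node 4 as the 0 V reference.
Source V1 fixes V_0 = 5 V.
KCL at each unknown node (sum of currents leaving = 0; resistances in Ω):
  Node 1: (V_1 - 5)/18 + (V_1 - 0)/33000 + (V_1 - V_2)/16 = 0
  Node 2: (V_2 - V_1)/16 + (V_2 - V_3)/2400 = 0
  Node 3: (V_3 - V_2)/2400 + (V_3 - 0)/5.6 = 0
Collecting terms (coefficients in siemens):
  0.1181·V_1 - 0.0625·V_2 = 0.2778
  0.06292·V_2 - 0.0625·V_1 - 0.0004167·V_3 = 0
  0.179·V_3 - 0.0004167·V_2 = 0
Solving these 3 simultaneous equations (Gaussian elimination) gives:
  V_1 = 4.96 V, V_2 = 4.928 V, V_3 = 0.01147 V
Part 1:
  Read off the nodal solution: V_2 = 4.928 V
Part 2:
  I_R5 = (V_3 - V_4)/R5 = (0.01147 - 0)/5.6 = 0.002048 A
  Magnitude: I_R5 = 0.002048 A
Part 3:
  I_R3 = (V_1 - V_2)/R3 = (4.96 - 4.928)/16 = 0.002048 A
  P_R3 = I_R3² × R3 = (0.002048)² × 16 = 0.00006714 W
Part 4:
  Power in each resistor, P = (ΔV)²/R:
    P_R1 = (5 - 4.96)²/18 = 0.00008702 W
    P_R2 = (4.96 - 0)²/33000 = 0.0007456 W
    P_R3 = (4.96 - 4.928)²/16 = 0.00006714 W
    P_R4 = (4.928 - 0.01147)²/2400 = 0.01007 W
    P_R5 = (0.01147 - 0)²/5.6 = 0.0000235 W
  P_total = P_R1 + P_R2 + P_R3 + P_R4 + P_R5 = 0.01099 W

Final answers:
1. V_2 = 4.928 V
2. I_R5 = 0.002048 A
3. P_R3 = 6.714e-05 W
4. P_total = 0.01099 W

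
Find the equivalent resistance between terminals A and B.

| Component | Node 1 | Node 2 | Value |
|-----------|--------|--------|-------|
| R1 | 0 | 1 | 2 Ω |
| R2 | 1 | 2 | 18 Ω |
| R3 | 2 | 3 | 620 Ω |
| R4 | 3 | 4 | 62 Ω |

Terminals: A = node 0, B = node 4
Reduce the network between node 0 (A) and node 4 (B) by series/parallel combination:
  Rs1 = R1 + R2 (series, joined only at node 1) = 2 + 18 = 20 Ω
  Rs2 = R3 + Rs1 (series, joined only at node 2) = 620 + 20 = 640 Ω
  Rs3 = R4 + Rs2 (series, joined only at node 3) = 62 + 640 = 702 Ω
R_eq = 702 Ω

Final answer: 702 Ω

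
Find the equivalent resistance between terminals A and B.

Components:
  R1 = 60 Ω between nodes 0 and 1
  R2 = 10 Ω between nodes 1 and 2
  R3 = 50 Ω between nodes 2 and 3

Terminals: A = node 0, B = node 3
Reduce the network between node 0 (A) and node 3 (B) by series/parallel combination:
  Rs1 = R1 + R2 (series, joined only at node 1) = 60 + 10 = 70 Ω
  Rs2 = R3 + Rs1 (series, joined only at node 2) = 50 + 70 = 120 Ω
R_eq = 120 Ω

Final answer: 120 Ω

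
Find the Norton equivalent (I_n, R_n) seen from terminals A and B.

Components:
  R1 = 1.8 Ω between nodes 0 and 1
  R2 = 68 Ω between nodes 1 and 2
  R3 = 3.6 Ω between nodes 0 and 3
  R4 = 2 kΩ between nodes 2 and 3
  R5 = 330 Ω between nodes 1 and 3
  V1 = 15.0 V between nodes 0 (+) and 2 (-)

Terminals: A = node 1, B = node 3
Find the Thévenin equivalent first; then I_n = V_th/R_th and R_n = R_th.
Step 1 — V_th is the open-circuit voltage V_A - V_B (nothing connected across the terminals).
Nodal analysis, taking node 2 as the 0 V reference.
Source V1 fixes V_0 = 15 V.
KCL at each unknown node (sum of currents leaving = 0; resistances in Ω):
  Node 1: (V_1 - 15)/1.8 + (V_1 - 0)/68 + (V_1 - V_3)/330 = 0
  Node 3: (V_3 - 15)/3.6 + (V_3 - 0)/2000 + (V_3 - V_1)/330 = 0
Collecting terms (coefficients in siemens):
  0.5733·V_1 - 0.00303·V_3 = 8.333
  0.2813·V_3 - 0.00303·V_1 = 4.167
Determinant D = (0.5733)(0.2813) - (-0.00303)(-0.00303) = 0.1613
V_1 = [(8.333)(0.2813) - (-0.00303)(4.167)]/D = 14.62 V
V_3 = [(0.5733)(4.167) - (8.333)(-0.00303)]/D = 14.97 V
V_th = V_1 - V_3 = 14.62 - 14.97 = -0.3541 V
Step 2 — R_th: zero the source — replace V1 by a short circuit (node 2 merges into node 0) — and find the resistance seen between A (node 1) and B (node 3).
Reduce the network between node 1 (A) and node 3 (B) by series/parallel combination:
  Rp1 = R1 ‖ R2 (parallel, both between nodes 0 and 1) = 1/(1/1.8 + 1/68) = 1.754 Ω
  Rp2 = R3 ‖ R4 (parallel, both between nodes 0 and 3) = 1/(1/3.6 + 1/2000) = 3.594 Ω
  Rs1 = Rp1 + Rp2 (series, joined only at node 0) = 1.754 + 3.594 = 5.347 Ω
  Rp3 = R5 ‖ Rs1 (parallel, both between nodes 1 and 3) = 1/(1/330 + 1/5.347) = 5.262 Ω
R_th = 5.262 Ω
I_n = V_th/R_th = -0.3541/5.262 = -0.0673 A, and R_n = R_th = 5.262 Ω

Final answer: I_n = -0.0673 A, R_n = 5.262 Ω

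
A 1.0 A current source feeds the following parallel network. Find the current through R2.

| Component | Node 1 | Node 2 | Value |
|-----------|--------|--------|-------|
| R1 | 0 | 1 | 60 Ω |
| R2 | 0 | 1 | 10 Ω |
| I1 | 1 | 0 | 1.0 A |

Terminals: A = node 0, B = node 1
All resistors sit directly between nodes 0 and 1, so they are in parallel and share one voltage V; the full source current 1 A splits among them.
1/R_par = 1/60 + 1/10 = 0.1167 S  =>  R_par = 8.571 Ω
V = I × R_par = 1 × 8.571 = 8.571 V
I_R2 = V/R2 = 8.571/10 = 0.8571 A

Final answer: 0.8571 A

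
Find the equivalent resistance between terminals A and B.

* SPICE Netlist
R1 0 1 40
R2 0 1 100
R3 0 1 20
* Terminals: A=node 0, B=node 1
Reduce the network between node 0 (A) and node 1 (B) by series/parallel combination:
  Rp1 = R1 ‖ R2 ‖ R3 (parallel, all between nodes 0 and 1) = 1/(1/40 + 1/100 + 1/20) = 11.76 Ω
R_eq = 11.76 Ω

Final answer: 11.76 Ω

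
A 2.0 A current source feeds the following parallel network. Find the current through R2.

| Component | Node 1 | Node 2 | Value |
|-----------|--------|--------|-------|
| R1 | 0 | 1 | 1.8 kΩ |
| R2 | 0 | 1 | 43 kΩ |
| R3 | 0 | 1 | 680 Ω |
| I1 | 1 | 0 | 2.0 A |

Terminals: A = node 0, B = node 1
All resistors sit directly between nodes 0 and 1, so they are in parallel and share one voltage V; the full source current 2 A splits among them.
1/R_par = 1/1800 + 1/43000 + 1/680 = 0.002049 S  =>  R_par = 487.9 Ω
V = I × R_par = 2 × 487.9 = 975.9 V
I_R2 = V/R2 = 975.9/43000 = 0.0227 A

Final answer: 0.0227 A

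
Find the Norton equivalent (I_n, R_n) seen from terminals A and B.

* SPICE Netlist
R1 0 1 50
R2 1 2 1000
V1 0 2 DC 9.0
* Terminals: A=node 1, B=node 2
Find the Thévenin equivalent first; then I_n = V_th/R_th and R_n = R_th.
Step 1 — V_th is the open-circuit voltage V_A - V_B (nothing connected across the terminals).
Nodal analysis, taking node 2 as the 0 V reference.
Source V1 fixes V_0 = 9 V.
KCL at each unknown node (sum of currents leaving = 0; resistances in Ω):
  Node 1: (V_1 - 9)/50 + (V_1 - 0)/1000 = 0
Collecting terms: 0.021 × V_1 = 0.18  =>  V_1 = 8.571 V
V_th = V_1 - V_2 = 8.571 - 0 = 8.571 V
Step 2 — R_th: zero the source — replace V1 by a short circuit (node 2 merges into node 0) — and find the resistance seen between A (node 1) and B (node 0).
Reduce the network between node 1 (A) and node 0 (B) by series/parallel combination:
  Rp1 = R1 ‖ R2 (parallel, both between nodes 0 and 1) = 1/(1/50 + 1/1000) = 47.62 Ω
R_th = 47.62 Ω
I_n = V_th/R_th = 8.571/47.62 = 0.18 A, and R_n = R_th = 47.62 Ω

Final answer: I_n = 0.18 A, R_n = 47.62 Ω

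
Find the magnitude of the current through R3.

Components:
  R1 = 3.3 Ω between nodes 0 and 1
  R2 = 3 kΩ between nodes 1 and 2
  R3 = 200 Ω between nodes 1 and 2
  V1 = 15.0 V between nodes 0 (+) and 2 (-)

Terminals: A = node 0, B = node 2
Nodal analysis, taking node 2 as the 0 V reference.
Source V1 fixes V_0 = 15 V.
KCL at each unknown node (sum of currents leaving = 0; resistances in Ω):
  Node 1: (V_1 - 15)/3.3 + (V_1 - 0)/3000 + (V_1 - 0)/200 = 0
Collecting terms: 0.3084 × V_1 = 4.545  =>  V_1 = 14.74 V
I_R3 = (V_1 - V_2)/R3 = (14.74 - 0)/200 = 0.0737 A
|I_R3| = 0.0737 A

Final answer: |I_R3| = 0.0737 A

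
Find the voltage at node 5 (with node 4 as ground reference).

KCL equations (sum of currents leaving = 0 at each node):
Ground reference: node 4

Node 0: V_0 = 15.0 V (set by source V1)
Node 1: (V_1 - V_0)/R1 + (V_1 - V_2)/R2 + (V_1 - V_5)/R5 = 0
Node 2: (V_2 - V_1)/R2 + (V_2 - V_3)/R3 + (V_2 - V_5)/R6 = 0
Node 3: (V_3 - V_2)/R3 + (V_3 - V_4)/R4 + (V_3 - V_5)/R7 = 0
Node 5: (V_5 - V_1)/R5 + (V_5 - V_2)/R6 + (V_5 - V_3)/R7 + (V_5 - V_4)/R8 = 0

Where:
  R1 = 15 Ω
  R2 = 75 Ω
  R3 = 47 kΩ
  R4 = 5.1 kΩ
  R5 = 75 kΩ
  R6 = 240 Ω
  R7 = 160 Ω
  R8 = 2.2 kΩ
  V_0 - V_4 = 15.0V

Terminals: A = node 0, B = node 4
Nodal analysis, taking node 4 as the 0 V reference.
Source V1 fixes V_0 = 15 V.
KCL at each unknown node (sum of currents leaving = 0; resistances in Ω):
  Node 1: (V_1 - 15)/15 + (V_1 - V_2)/75 + (V_1 - V_5)/75000 = 0
  Node 2: (V_2 - V_1)/75 + (V_2 - V_3)/47000 + (V_2 - V_5)/240 = 0
  Node 3: (V_3 - V_2)/47000 + (V_3 - 0)/5100 + (V_3 - V_5)/160 = 0
  Node 5: (V_5 - V_1)/75000 + (V_5 - V_2)/240 + (V_5 - V_3)/160 + (V_5 - 0)/2200 = 0
Collecting terms (coefficients in siemens):
  0.08001·V_1 - 0.01333·V_2 - 0.00001333·V_5 = 1
  0.01752·V_2 - 0.01333·V_1 - 0.00002128·V_3 - 0.004167·V_5 = 0
  0.006467·V_3 - 0.00002128·V_2 - 0.00625·V_5 = 0
  0.01088·V_5 - 0.00001333·V_1 - 0.004167·V_2 - 0.00625·V_3 = 0
Solving these 4 simultaneous equations (Gaussian elimination) gives:
  V_1 = 14.88 V, V_2 = 14.28 V, V_3 = 12.02 V, V_5 = 12.39 V
The requested potential is V_5 = 12.39 V.

Final answer: V_5 = 12.39 V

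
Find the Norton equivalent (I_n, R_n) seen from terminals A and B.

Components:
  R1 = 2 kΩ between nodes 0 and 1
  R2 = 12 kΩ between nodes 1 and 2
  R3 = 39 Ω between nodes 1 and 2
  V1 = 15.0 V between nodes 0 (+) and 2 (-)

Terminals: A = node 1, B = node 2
Find the Thévenin equivalent first; then I_n = V_th/R_th and R_n = R_th.
Step 1 — V_th is the open-circuit voltage V_A - V_B (nothing connected across the terminals).
Nodal analysis, taking node 2 as the 0 V reference.
Source V1 fixes V_0 = 15 V.
KCL at each unknown node (sum of currents leaving = 0; resistances in Ω):
  Node 1: (V_1 - 15)/2000 + (V_1 - 0)/12000 + (V_1 - 0)/39 = 0
Collecting terms: 0.02622 × V_1 = 0.0075  =>  V_1 = 0.286 V
V_th = V_1 - V_2 = 0.286 - 0 = 0.286 V
Step 2 — R_th: zero the source — replace V1 by a short circuit (node 2 merges into node 0) — and find the resistance seen between A (node 1) and B (node 0).
Reduce the network between node 1 (A) and node 0 (B) by series/parallel combination:
  Rp1 = R1 ‖ R2 ‖ R3 (parallel, all between nodes 0 and 1) = 1/(1/2000 + 1/12000 + 1/39) = 38.13 Ω
R_th = 38.13 Ω
I_n = V_th/R_th = 0.286/38.13 = 0.0075 A, and R_n = R_th = 38.13 Ω

Final answer: I_n = 0.0075 A, R_n = 38.13 Ω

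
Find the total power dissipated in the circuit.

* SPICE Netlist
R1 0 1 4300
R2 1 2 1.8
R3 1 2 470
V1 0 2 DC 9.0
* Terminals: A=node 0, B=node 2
Nodal analysis, taking node 2 as the 0 V reference.
Source V1 fixes V_0 = 9 V.
KCL at each unknown node (sum of currents leaving = 0; resistances in Ω):
  Node 1: (V_1 - 9)/4300 + (V_1 - 0)/1.8 + (V_1 - 0)/470 = 0
Collecting terms: 0.5579 × V_1 = 0.002093  =>  V_1 = 0.003752 V
Power in each resistor, P = (ΔV)²/R:
  P_R1 = (9 - 0.003752)²/4300 = 0.01882 W
  P_R2 = (0.003752 - 0)²/1.8 = 0.000007819 W
  P_R3 = (0.003752 - 0)²/470 = 0.00000002994 W
P_total = P_R1 + P_R2 + P_R3 = 0.01883 W

Final answer: 0.01883 W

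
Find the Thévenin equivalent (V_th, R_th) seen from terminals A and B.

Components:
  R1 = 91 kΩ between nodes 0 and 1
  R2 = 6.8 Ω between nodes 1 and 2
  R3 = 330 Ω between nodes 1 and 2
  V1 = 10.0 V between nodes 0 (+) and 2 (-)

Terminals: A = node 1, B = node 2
Step 1 — V_th is the open-circuit voltage V_A - V_B (nothing connected across the terminals).
Nodal analysis, taking node 2 as the 0 V reference.
Source V1 fixes V_0 = 10 V.
KCL at each unknown node (sum of currents leaving = 0; resistances in Ω):
  Node 1: (V_1 - 10)/91000 + (V_1 - 0)/6.8 + (V_1 - 0)/330 = 0
Collecting terms: 0.1501 × V_1 = 0.0001099  =>  V_1 = 0.0007321 V
V_th = V_1 - V_2 = 0.0007321 - 0 = 0.0007321 V
Step 2 — R_th: zero the source — replace V1 by a short circuit (node 2 merges into node 0) — and find the resistance seen between A (node 1) and B (node 0).
Reduce the network between node 1 (A) and node 0 (B) by series/parallel combination:
  Rp1 = R1 ‖ R2 ‖ R3 (parallel, all between nodes 0 and 1) = 1/(1/91000 + 1/6.8 + 1/330) = 6.662 Ω
R_th = 6.662 Ω

Final answer: V_th = 0.0007321 V, R_th = 6.662 Ω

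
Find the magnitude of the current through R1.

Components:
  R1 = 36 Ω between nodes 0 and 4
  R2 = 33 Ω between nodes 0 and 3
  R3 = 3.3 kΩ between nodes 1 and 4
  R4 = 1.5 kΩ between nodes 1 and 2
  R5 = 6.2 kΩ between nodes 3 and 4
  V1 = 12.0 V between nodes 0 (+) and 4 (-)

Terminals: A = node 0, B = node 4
Nodal analysis, taking node 4 as the 0 V reference.
Source V1 fixes V_0 = 12 V.
KCL at each unknown node (sum of currents leaving = 0; resistances in Ω):
  Node 1: (V_1 - 0)/3300 + (V_1 - V_2)/1500 = 0
  Node 2: (V_2 - V_1)/1500 = 0
  Node 3: (V_3 - 12)/33 + (V_3 - 0)/6200 = 0
Collecting terms (coefficients in siemens):
  0.0009697·V_1 - 0.0006667·V_2 = 0
  0.0006667·V_2 - 0.0006667·V_1 = 0
  0.03046·V_3 = 0.3636
Solving these 3 simultaneous equations (Gaussian elimination) gives:
  V_1 = 0 V, V_2 = 0 V, V_3 = 11.94 V
I_R1 = (V_0 - V_4)/R1 = (12 - 0)/36 = 0.3333 A
|I_R1| = 0.3333 A

Final answer: |I_R1| = 0.3333 A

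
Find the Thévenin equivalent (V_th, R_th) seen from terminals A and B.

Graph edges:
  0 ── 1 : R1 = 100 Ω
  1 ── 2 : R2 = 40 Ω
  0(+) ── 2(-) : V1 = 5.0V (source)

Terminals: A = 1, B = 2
Step 1 — V_th is the open-circuit voltage V_A - V_B (nothing connected across the terminals).
Nodal analysis, taking node 2 as the 0 V reference.
Source V1 fixes V_0 = 5 V.
KCL at each unknown node (sum of currents leaving = 0; resistances in Ω):
  Node 1: (V_1 - 5)/100 + (V_1 - 0)/40 = 0
Collecting terms: 0.035 × V_1 = 0.05  =>  V_1 = 1.429 V
V_th = V_1 - V_2 = 1.429 - 0 = 1.429 V
Step 2 — R_th: zero the source — replace V1 by a short circuit (node 2 merges into node 0) — and find the resistance seen between A (node 1) and B (node 0).
Reduce the network between node 1 (A) and node 0 (B) by series/parallel combination:
  Rp1 = R1 ‖ R2 (parallel, both between nodes 0 and 1) = 1/(1/100 + 1/40) = 28.57 Ω
R_th = 28.57 Ω

Final answer: V_th = 1.429 V, R_th = 28.57 Ω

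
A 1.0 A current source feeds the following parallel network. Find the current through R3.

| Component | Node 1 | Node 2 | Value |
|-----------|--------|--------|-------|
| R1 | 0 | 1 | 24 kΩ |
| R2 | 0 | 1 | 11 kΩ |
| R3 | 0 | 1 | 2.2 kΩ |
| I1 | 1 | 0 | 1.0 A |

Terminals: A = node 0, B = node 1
All resistors sit directly between nodes 0 and 1, so they are in parallel and share one voltage V; the full source current 1 A splits among them.
1/R_par = 1/24000 + 1/11000 + 1/2200 = 0.0005871 S  =>  R_par = 1703 Ω
V = I × R_par = 1 × 1703 = 1703 V
I_R3 = V/R3 = 1703/2200 = 0.7742 A

Final answer: 0.7742 A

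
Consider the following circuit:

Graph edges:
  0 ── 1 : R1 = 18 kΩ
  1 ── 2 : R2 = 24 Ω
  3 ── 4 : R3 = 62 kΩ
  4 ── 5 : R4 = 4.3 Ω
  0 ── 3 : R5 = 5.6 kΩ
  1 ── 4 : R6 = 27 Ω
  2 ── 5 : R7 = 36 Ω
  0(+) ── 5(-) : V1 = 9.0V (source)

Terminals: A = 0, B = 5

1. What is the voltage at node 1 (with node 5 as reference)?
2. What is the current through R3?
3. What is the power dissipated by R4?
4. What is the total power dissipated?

Nodal analysis, taking node 5 as the 0 V reference.
Source V1 fixes V_0 = 9 V.
KCL at each unknown node (sum of currents leaving = 0; resistances in Ω):
  Node 1: (V_1 - 9)/18000 + (V_1 - V_2)/24 + (V_1 - V_4)/27 = 0
  Node 2: (V_2 - V_1)/24 + (V_2 - 0)/36 = 0
  Node 3: (V_3 - V_4)/62000 + (V_3 - 9)/5600 = 0
  Node 4: (V_4 - V_3)/62000 + (V_4 - 0)/4.3 + (V_4 - V_1)/27 = 0
Collecting terms (coefficients in siemens):
  0.07876·V_1 - 0.04167·V_2 - 0.03704·V_4 = 0.0005
  0.06944·V_2 - 0.04167·V_1 = 0
  0.0001947·V_3 - 0.00001613·V_4 = 0.001607
  0.2696·V_4 - 0.03704·V_1 - 0.00001613·V_3 = 0
Solving these 4 simultaneous equations (Gaussian elimination) gives:
  V_1 = 0.01065 V, V_2 = 0.006389 V, V_3 = 8.255 V, V_4 = 0.001957 V
Part 1:
  Read off the nodal solution: V_1 = 0.01065 V
Part 2:
  I_R3 = (V_3 - V_4)/R3 = (8.255 - 0.001957)/62000 = 0.0001331 A
  Magnitude: I_R3 = 0.0001331 A
Part 3:
  I_R4 = (V_4 - V_5)/R4 = (0.001957 - 0)/4.3 = 0.000455 A
  P_R4 = I_R4² × R4 = (0.000455)² × 4.3 = 0.0000008904 W
Part 4:
  Power in each resistor, P = (ΔV)²/R:
    P_R1 = (9 - 0.01065)²/18000 = 0.004489 W
    P_R2 = (0.01065 - 0.006389)²/24 = 0.000000756 W
    P_R3 = (8.255 - 0.001957)²/62000 = 0.001098 W
    P_R4 = (0.001957 - 0)²/4.3 = 0.0000008904 W
    P_R5 = (9 - 8.255)²/5600 = 0.00009922 W
    P_R6 = (0.01065 - 0.001957)²/27 = 0.000002798 W
    P_R7 = (0.006389 - 0)²/36 = 0.000001134 W
  P_total = P_R1 + P_R2 + P_R3 + P_R4 + P_R5 + P_R6 + P_R7 = 0.005693 W

Final answers:
1. V_1 = 0.01065 V
2. I_R3 = 0.0001331 A
3. P_R4 = 8.904e-07 W
4. P_total = 0.005693 W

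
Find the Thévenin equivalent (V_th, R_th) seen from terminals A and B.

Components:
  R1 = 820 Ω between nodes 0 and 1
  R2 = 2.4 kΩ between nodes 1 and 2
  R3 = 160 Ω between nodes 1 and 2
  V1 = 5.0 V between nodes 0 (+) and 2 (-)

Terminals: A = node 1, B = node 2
Step 1 — V_th is the open-circuit voltage V_A - V_B (nothing connected across the terminals).
Nodal analysis, taking node 2 as the 0 V reference.
Source V1 fixes V_0 = 5 V.
KCL at each unknown node (sum of currents leaving = 0; resistances in Ω):
  Node 1: (V_1 - 5)/820 + (V_1 - 0)/2400 + (V_1 - 0)/160 = 0
Collecting terms: 0.007886 × V_1 = 0.006098  =>  V_1 = 0.7732 V
V_th = V_1 - V_2 = 0.7732 - 0 = 0.7732 V
Step 2 — R_th: zero the source — replace V1 by a short circuit (node 2 merges into node 0) — and find the resistance seen between A (node 1) and B (node 0).
Reduce the network between node 1 (A) and node 0 (B) by series/parallel combination:
  Rp1 = R1 ‖ R2 ‖ R3 (parallel, all between nodes 0 and 1) = 1/(1/820 + 1/2400 + 1/160) = 126.8 Ω
R_th = 126.8 Ω

Final answer: V_th = 0.7732 V, R_th = 126.8 Ω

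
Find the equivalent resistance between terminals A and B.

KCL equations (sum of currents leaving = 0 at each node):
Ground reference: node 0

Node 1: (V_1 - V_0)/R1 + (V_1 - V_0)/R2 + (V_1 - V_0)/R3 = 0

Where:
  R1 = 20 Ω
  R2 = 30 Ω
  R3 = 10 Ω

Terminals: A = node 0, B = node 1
Reduce the network between node 0 (A) and node 1 (B) by series/parallel combination:
  Rp1 = R1 ‖ R2 ‖ R3 (parallel, all between nodes 0 and 1) = 1/(1/20 + 1/30 + 1/10) = 5.455 Ω
R_eq = 5.455 Ω

Final answer: 5.455 Ω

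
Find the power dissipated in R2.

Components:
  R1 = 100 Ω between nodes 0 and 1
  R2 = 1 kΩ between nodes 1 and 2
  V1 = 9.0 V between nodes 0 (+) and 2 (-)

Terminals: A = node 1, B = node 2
Nodal analysis, taking node 2 as the 0 V reference.
Source V1 fixes V_0 = 9 V.
KCL at each unknown node (sum of currents leaving = 0; resistances in Ω):
  Node 1: (V_1 - 9)/100 + (V_1 - 0)/1000 = 0
Collecting terms: 0.011 × V_1 = 0.09  =>  V_1 = 8.182 V
I_R2 = (V_1 - V_2)/R2 = (8.182 - 0)/1000 = 0.008182 A
P_R2 = I_R2² × R2 = (0.008182)² × 1000 = 0.06694 W

Final answer: 0.06694 W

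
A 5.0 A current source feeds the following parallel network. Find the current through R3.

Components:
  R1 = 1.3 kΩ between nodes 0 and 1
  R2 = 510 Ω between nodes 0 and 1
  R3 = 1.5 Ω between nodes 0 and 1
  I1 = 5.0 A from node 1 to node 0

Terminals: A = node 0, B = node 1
All resistors sit directly between nodes 0 and 1, so they are in parallel and share one voltage V; the full source current 5 A splits among them.
1/R_par = 1/1300 + 1/510 + 1/1.5 = 0.6694 S  =>  R_par = 1.494 Ω
V = I × R_par = 5 × 1.494 = 7.469 V
I_R3 = V/R3 = 7.469/1.5 = 4.98 A

Final answer: 4.98 A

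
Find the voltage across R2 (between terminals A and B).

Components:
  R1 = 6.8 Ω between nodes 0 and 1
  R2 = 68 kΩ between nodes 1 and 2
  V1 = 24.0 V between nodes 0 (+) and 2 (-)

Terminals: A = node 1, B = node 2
R1 and R2 are in series across V1 (node 0 → node 1 → node 2), and the output A–B is taken across R2, so this is a voltage divider.
Series current: I = V1/(R1 + R2) = 24/(6.8 + 68000) = 24/68010 = 0.0003529 A
V_R2 = I × R2 = V1 × R2/(R1 + R2) = 24 × 68000/68010 = 24 V

Final answer: 24 V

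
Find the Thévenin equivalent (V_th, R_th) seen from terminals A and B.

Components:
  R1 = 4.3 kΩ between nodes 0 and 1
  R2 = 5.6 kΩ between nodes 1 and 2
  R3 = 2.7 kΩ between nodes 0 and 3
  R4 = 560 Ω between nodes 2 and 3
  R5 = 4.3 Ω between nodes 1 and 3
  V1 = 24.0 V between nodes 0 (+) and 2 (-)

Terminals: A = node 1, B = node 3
Step 1 — V_th is the open-circuit voltage V_A - V_B (nothing connected across the terminals).
Nodal analysis, taking node 2 as the 0 V reference.
Source V1 fixes V_0 = 24 V.
KCL at each unknown node (sum of currents leaving = 0; resistances in Ω):
  Node 1: (V_1 - 24)/4300 + (V_1 - 0)/5600 + (V_1 - V_3)/4.3 = 0
  Node 3: (V_3 - 24)/2700 + (V_3 - 0)/560 + (V_3 - V_1)/4.3 = 0
Collecting terms (coefficients in siemens):
  0.233·V_1 - 0.2326·V_3 = 0.005581
  0.2347·V_3 - 0.2326·V_1 = 0.008889
Determinant D = (0.233)(0.2347) - (-0.2326)(-0.2326) = 0.0005979
V_1 = [(0.005581)(0.2347) - (-0.2326)(0.008889)]/D = 5.648 V
V_3 = [(0.233)(0.008889) - (0.005581)(-0.2326)]/D = 5.634 V
V_th = V_1 - V_3 = 5.648 - 5.634 = 0.01401 V
Step 2 — R_th: zero the source — replace V1 by a short circuit (node 2 merges into node 0) — and find the resistance seen between A (node 1) and B (node 3).
Reduce the network between node 1 (A) and node 3 (B) by series/parallel combination:
  Rp1 = R1 ‖ R2 (parallel, both between nodes 0 and 1) = 1/(1/4300 + 1/5600) = 2432 Ω
  Rp2 = R3 ‖ R4 (parallel, both between nodes 0 and 3) = 1/(1/2700 + 1/560) = 463.8 Ω
  Rs1 = Rp1 + Rp2 (series, joined only at node 0) = 2432 + 463.8 = 2896 Ω
  Rp3 = R5 ‖ Rs1 (parallel, both between nodes 1 and 3) = 1/(1/4.3 + 1/2896) = 4.294 Ω
R_th = 4.294 Ω

Final answer: V_th = 0.01401 V, R_th = 4.294 Ω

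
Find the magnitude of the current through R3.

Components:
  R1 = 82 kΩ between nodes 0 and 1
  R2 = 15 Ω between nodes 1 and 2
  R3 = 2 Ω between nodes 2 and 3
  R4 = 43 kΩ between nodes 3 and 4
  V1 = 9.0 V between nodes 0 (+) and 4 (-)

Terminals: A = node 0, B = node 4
Nodal analysis, taking node 4 as the 0 V reference.
Source V1 fixes V_0 = 9 V.
KCL at each unknown node (sum of currents leaving = 0; resistances in Ω):
  Node 1: (V_1 - 9)/82000 + (V_1 - V_2)/15 = 0
  Node 2: (V_2 - V_1)/15 + (V_2 - V_3)/2 = 0
  Node 3: (V_3 - V_2)/2 + (V_3 - 0)/43000 = 0
Collecting terms (coefficients in siemens):
  0.06668·V_1 - 0.06667·V_2 = 0.0001098
  0.5667·V_2 - 0.06667·V_1 - 0.5·V_3 = 0
  0.5·V_3 - 0.5·V_2 = 0
Solving these 3 simultaneous equations (Gaussian elimination) gives:
  V_1 = 3.097 V, V_2 = 3.096 V, V_3 = 3.096 V
I_R3 = (V_2 - V_3)/R3 = (3.096 - 3.096)/2 = 0.00007199 A
|I_R3| = 0.00007199 A

Final answer: |I_R3| = 7.199e-05 A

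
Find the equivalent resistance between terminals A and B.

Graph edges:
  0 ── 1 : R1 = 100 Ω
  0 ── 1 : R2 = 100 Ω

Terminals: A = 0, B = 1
Reduce the network between node 0 (A) and node 1 (B) by series/parallel combination:
  Rp1 = R1 ‖ R2 (parallel, both between nodes 0 and 1) = 1/(1/100 + 1/100) = 50 Ω
R_eq = 50 Ω

Final answer: 50 Ω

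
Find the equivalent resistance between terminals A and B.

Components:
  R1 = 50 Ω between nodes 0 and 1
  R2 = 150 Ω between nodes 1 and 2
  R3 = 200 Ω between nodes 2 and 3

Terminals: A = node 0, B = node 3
Reduce the network between node 0 (A) and node 3 (B) by series/parallel combination:
  Rs1 = R1 + R2 (series, joined only at node 1) = 50 + 150 = 200 Ω
  Rs2 = R3 + Rs1 (series, joined only at node 2) = 200 + 200 = 400 Ω
R_eq = 400 Ω

Final answer: 400 Ω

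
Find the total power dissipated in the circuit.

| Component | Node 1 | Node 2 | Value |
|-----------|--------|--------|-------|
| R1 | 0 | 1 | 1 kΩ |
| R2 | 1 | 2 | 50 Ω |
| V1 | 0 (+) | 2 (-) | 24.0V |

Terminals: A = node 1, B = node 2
Nodal analysis, taking node 2 as the 0 V reference.
Source V1 fixes V_0 = 24 V.
KCL at each unknown node (sum of currents leaving = 0; resistances in Ω):
  Node 1: (V_1 - 24)/1000 + (V_1 - 0)/50 = 0
Collecting terms: 0.021 × V_1 = 0.024  =>  V_1 = 1.143 V
Power in each resistor, P = (ΔV)²/R:
  P_R1 = (24 - 1.143)²/1000 = 0.5224 W
  P_R2 = (1.143 - 0)²/50 = 0.02612 W
P_total = P_R1 + P_R2 = 0.5486 W

Final answer: 0.5486 W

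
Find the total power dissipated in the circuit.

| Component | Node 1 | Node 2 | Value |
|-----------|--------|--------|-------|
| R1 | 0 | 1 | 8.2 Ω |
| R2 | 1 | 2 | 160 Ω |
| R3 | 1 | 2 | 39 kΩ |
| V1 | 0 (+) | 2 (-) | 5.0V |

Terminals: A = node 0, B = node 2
Nodal analysis, taking node 2 as the 0 V reference.
Source V1 fixes V_0 = 5 V.
KCL at each unknown node (sum of currents leaving = 0; resistances in Ω):
  Node 1: (V_1 - 5)/8.2 + (V_1 - 0)/160 + (V_1 - 0)/39000 = 0
Collecting terms: 0.1282 × V_1 = 0.6098  =>  V_1 = 4.755 V
Power in each resistor, P = (ΔV)²/R:
  P_R1 = (5 - 4.755)²/8.2 = 0.007303 W
  P_R2 = (4.755 - 0)²/160 = 0.1413 W
  P_R3 = (4.755 - 0)²/39000 = 0.0005798 W
P_total = P_R1 + P_R2 + P_R3 = 0.1492 W

Final answer: 0.1492 W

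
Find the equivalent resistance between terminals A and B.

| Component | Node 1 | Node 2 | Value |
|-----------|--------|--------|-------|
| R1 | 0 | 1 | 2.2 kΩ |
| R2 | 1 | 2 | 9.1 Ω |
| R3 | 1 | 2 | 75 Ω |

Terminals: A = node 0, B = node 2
Reduce the network between node 0 (A) and node 2 (B) by series/parallel combination:
  Rp1 = R2 ‖ R3 (parallel, both between nodes 1 and 2) = 1/(1/9.1 + 1/75) = 8.115 Ω
  Rs1 = R1 + Rp1 (series, joined only at node 1) = 2200 + 8.115 = 2208 Ω
R_eq = 2.208 kΩ

Final answer: 2.208 kΩ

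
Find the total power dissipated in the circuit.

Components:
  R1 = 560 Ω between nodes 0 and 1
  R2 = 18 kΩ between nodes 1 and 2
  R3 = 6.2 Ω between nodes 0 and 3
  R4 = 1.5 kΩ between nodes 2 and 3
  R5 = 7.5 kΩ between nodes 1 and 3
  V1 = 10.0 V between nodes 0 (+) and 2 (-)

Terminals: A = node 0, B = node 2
Nodal analysis, taking node 2 as the 0 V reference.
Source V1 fixes V_0 = 10 V.
KCL at each unknown node (sum of currents leaving = 0; resistances in Ω):
  Node 1: (V_1 - 10)/560 + (V_1 - 0)/18000 + (V_1 - V_3)/7500 = 0
  Node 3: (V_3 - 10)/6.2 + (V_3 - 0)/1500 + (V_3 - V_1)/7500 = 0
Collecting terms (coefficients in siemens):
  0.001975·V_1 - 0.0001333·V_3 = 0.01786
  0.1621·V_3 - 0.0001333·V_1 = 1.613
Determinant D = (0.001975)(0.1621) - (-0.0001333)(-0.0001333) = 0.00032
V_1 = [(0.01786)(0.1621) - (-0.0001333)(1.613)]/D = 9.716 V
V_3 = [(0.001975)(1.613) - (0.01786)(-0.0001333)]/D = 9.959 V
Power in each resistor, P = (ΔV)²/R:
  P_R1 = (10 - 9.716)²/560 = 0.0001442 W
  P_R2 = (9.716 - 0)²/18000 = 0.005244 W
  P_R3 = (10 - 9.959)²/6.2 = 0.000276 W
  P_R4 = (0 - 9.959)²/1500 = 0.06612 W
  P_R5 = (9.716 - 9.959)²/7500 = 0.000007859 W
P_total = P_R1 + P_R2 + P_R3 + P_R4 + P_R5 = 0.07179 W

Final answer: 0.07179 W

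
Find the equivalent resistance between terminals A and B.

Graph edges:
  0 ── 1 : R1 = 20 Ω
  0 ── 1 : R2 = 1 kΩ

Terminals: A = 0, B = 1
Reduce the network between node 0 (A) and node 1 (B) by series/parallel combination:
  Rp1 = R1 ‖ R2 (parallel, both between nodes 0 and 1) = 1/(1/20 + 1/1000) = 19.61 Ω
R_eq = 19.61 Ω

Final answer: 19.61 Ω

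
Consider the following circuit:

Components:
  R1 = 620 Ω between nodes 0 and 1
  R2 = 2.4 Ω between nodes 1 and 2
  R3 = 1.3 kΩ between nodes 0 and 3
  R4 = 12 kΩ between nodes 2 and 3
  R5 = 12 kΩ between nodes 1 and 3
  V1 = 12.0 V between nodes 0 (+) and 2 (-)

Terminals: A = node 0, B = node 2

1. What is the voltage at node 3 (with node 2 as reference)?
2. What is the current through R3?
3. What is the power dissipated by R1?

Nodal analysis, taking node 2 as the 0 V reference.
Source V1 fixes V_0 = 12 V.
KCL at each unknown node (sum of currents leaving = 0; resistances in Ω):
  Node 1: (V_1 - 12)/620 + (V_1 - 0)/2.4 + (V_1 - V_3)/12000 = 0
  Node 3: (V_3 - 12)/1300 + (V_3 - 0)/12000 + (V_3 - V_1)/12000 = 0
Collecting terms (coefficients in siemens):
  0.4184·V_1 - 0.00008333·V_3 = 0.01935
  0.0009359·V_3 - 0.00008333·V_1 = 0.009231
Determinant D = (0.4184)(0.0009359) - (-0.00008333)(-0.00008333) = 0.0003915
V_1 = [(0.01935)(0.0009359) - (-0.00008333)(0.009231)]/D = 0.04823 V
V_3 = [(0.4184)(0.009231) - (0.01935)(-0.00008333)]/D = 9.867 V
Part 1:
  Read off the nodal solution: V_3 = 9.867 V
Part 2:
  I_R3 = (V_0 - V_3)/R3 = (12 - 9.867)/1300 = 0.001641 A
  Magnitude: I_R3 = 0.001641 A
Part 3:
  I_R1 = (V_0 - V_1)/R1 = (12 - 0.04823)/620 = 0.01928 A
  P_R1 = I_R1² × R1 = (0.01928)² × 620 = 0.2304 W

Final answers:
1. V_3 = 9.867 V
2. I_R3 = 0.001641 A
3. P_R1 = 0.2304 W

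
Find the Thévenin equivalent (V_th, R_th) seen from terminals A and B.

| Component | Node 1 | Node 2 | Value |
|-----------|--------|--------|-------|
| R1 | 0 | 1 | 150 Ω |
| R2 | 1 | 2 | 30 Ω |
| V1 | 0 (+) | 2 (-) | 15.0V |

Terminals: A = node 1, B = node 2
Step 1 — V_th is the open-circuit voltage V_A - V_B (nothing connected across the terminals).
Nodal analysis, taking node 2 as the 0 V reference.
Source V1 fixes V_0 = 15 V.
KCL at each unknown node (sum of currents leaving = 0; resistances in Ω):
  Node 1: (V_1 - 15)/150 + (V_1 - 0)/30 = 0
Collecting terms: 0.04 × V_1 = 0.1  =>  V_1 = 2.5 V
V_th = V_1 - V_2 = 2.5 - 0 = 2.5 V
Step 2 — R_th: zero the source — replace V1 by a short circuit (node 2 merges into node 0) — and find the resistance seen between A (node 1) and B (node 0).
Reduce the network between node 1 (A) and node 0 (B) by series/parallel combination:
  Rp1 = R1 ‖ R2 (parallel, both between nodes 0 and 1) = 1/(1/150 + 1/30) = 25 Ω
R_th = 25 Ω

Final answer: V_th = 2.5 V, R_th = 25 Ω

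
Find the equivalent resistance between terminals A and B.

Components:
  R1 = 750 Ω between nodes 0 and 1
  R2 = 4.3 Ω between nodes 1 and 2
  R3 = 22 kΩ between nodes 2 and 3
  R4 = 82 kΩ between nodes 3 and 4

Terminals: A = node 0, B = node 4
Reduce the network between node 0 (A) and node 4 (B) by series/parallel combination:
  Rs1 = R1 + R2 (series, joined only at node 1) = 750 + 4.3 = 754.3 Ω
  Rs2 = R3 + Rs1 (series, joined only at node 2) = 22000 + 754.3 = 22750 Ω
  Rs3 = R4 + Rs2 (series, joined only at node 3) = 82000 + 22750 = 104800 Ω
R_eq = 104.8 kΩ

Final answer: 104.8 kΩ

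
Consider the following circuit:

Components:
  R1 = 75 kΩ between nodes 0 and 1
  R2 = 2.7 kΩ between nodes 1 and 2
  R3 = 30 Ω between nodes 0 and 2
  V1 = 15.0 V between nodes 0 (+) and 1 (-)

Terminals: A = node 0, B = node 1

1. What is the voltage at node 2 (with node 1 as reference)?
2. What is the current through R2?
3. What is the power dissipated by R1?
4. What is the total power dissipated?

Nodal analysis, taking node 1 as the 0 V reference.
Source V1 fixes V_0 = 15 V.
KCL at each unknown node (sum of currents leaving = 0; resistances in Ω):
  Node 2: (V_2 - 0)/2700 + (V_2 - 15)/30 = 0
Collecting terms: 0.0337 × V_2 = 0.5  =>  V_2 = 14.84 V
Part 1:
  Read off the nodal solution: V_2 = 14.84 V
Part 2:
  I_R2 = (V_1 - V_2)/R2 = (0 - 14.84)/2700 = -0.005495 A
  Magnitude: I_R2 = 0.005495 A
Part 3:
  I_R1 = (V_0 - V_1)/R1 = (15 - 0)/75000 = 0.0002 A
  P_R1 = I_R1² × R1 = (0.0002)² × 75000 = 0.003 W
Part 4:
  Power in each resistor, P = (ΔV)²/R:
    P_R1 = (15 - 0)²/75000 = 0.003 W
    P_R2 = (0 - 14.84)²/2700 = 0.08151 W
    P_R3 = (15 - 14.84)²/30 = 0.0009057 W
  P_total = P_R1 + P_R2 + P_R3 = 0.08542 W

Final answers:
1. V_2 = 14.84 V
2. I_R2 = 0.005495 A
3. P_R1 = 0.003 W
4. P_total = 0.08542 W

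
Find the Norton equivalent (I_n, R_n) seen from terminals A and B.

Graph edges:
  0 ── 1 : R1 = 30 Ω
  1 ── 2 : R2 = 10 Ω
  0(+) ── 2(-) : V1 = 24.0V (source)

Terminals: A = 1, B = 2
Find the Thévenin equivalent first; then I_n = V_th/R_th and R_n = R_th.
Step 1 — V_th is the open-circuit voltage V_A - V_B (nothing connected across the terminals).
Nodal analysis, taking node 2 as the 0 V reference.
Source V1 fixes V_0 = 24 V.
KCL at each unknown node (sum of currents leaving = 0; resistances in Ω):
  Node 1: (V_1 - 24)/30 + (V_1 - 0)/10 = 0
Collecting terms: 0.1333 × V_1 = 0.8  =>  V_1 = 6 V
V_th = V_1 - V_2 = 6 - 0 = 6 V
Step 2 — R_th: zero the source — replace V1 by a short circuit (node 2 merges into node 0) — and find the resistance seen between A (node 1) and B (node 0).
Reduce the network between node 1 (A) and node 0 (B) by series/parallel combination:
  Rp1 = R1 ‖ R2 (parallel, both between nodes 0 and 1) = 1/(1/30 + 1/10) = 7.5 Ω
R_th = 7.5 Ω
I_n = V_th/R_th = 6/7.5 = 0.8 A, and R_n = R_th = 7.5 Ω

Final answer: I_n = 0.8 A, R_n = 7.5 Ω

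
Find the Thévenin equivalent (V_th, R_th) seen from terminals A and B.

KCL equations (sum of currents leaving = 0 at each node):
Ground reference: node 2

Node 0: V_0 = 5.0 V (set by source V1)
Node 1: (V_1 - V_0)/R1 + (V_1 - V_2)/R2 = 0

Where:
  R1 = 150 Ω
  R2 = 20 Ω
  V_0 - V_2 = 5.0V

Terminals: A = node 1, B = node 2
Step 1 — V_th is the open-circuit voltage V_A - V_B (nothing connected across the terminals).
Nodal analysis, taking node 2 as the 0 V reference.
Source V1 fixes V_0 = 5 V.
KCL at each unknown node (sum of currents leaving = 0; resistances in Ω):
  Node 1: (V_1 - 5)/150 + (V_1 - 0)/20 = 0
Collecting terms: 0.05667 × V_1 = 0.03333  =>  V_1 = 0.5882 V
V_th = V_1 - V_2 = 0.5882 - 0 = 0.5882 V
Step 2 — R_th: zero the source — replace V1 by a short circuit (node 2 merges into node 0) — and find the resistance seen between A (node 1) and B (node 0).
Reduce the network between node 1 (A) and node 0 (B) by series/parallel combination:
  Rp1 = R1 ‖ R2 (parallel, both between nodes 0 and 1) = 1/(1/150 + 1/20) = 17.65 Ω
R_th = 17.65 Ω

Final answer: V_th = 0.5882 V, R_th = 17.65 Ω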